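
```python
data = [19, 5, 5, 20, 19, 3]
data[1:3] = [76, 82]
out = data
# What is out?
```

data starts as [19, 5, 5, 20, 19, 3] (length 6). The slice data[1:3] covers indices [1, 2] with values [5, 5]. Replacing that slice with [76, 82] (same length) produces [19, 76, 82, 20, 19, 3].

[19, 76, 82, 20, 19, 3]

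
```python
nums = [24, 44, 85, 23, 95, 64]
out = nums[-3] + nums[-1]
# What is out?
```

nums has length 6. Negative index -3 maps to positive index 6 + (-3) = 3. nums[3] = 23.
nums has length 6. Negative index -1 maps to positive index 6 + (-1) = 5. nums[5] = 64.
Sum: 23 + 64 = 87.

87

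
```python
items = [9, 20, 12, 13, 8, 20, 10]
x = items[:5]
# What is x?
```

items has length 7. The slice items[:5] selects indices [0, 1, 2, 3, 4] (0->9, 1->20, 2->12, 3->13, 4->8), giving [9, 20, 12, 13, 8].

[9, 20, 12, 13, 8]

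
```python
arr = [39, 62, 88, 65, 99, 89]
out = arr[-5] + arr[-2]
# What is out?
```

arr has length 6. Negative index -5 maps to positive index 6 + (-5) = 1. arr[1] = 62.
arr has length 6. Negative index -2 maps to positive index 6 + (-2) = 4. arr[4] = 99.
Sum: 62 + 99 = 161.

161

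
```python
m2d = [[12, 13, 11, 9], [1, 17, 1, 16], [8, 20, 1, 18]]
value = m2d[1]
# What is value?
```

m2d has 3 rows. Row 1 is [1, 17, 1, 16].

[1, 17, 1, 16]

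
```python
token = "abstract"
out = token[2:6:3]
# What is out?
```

token has length 8. The slice token[2:6:3] selects indices [2, 5] (2->'s', 5->'a'), giving 'sa'.

'sa'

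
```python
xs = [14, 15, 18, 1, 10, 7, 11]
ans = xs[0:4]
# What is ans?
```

xs has length 7. The slice xs[0:4] selects indices [0, 1, 2, 3] (0->14, 1->15, 2->18, 3->1), giving [14, 15, 18, 1].

[14, 15, 18, 1]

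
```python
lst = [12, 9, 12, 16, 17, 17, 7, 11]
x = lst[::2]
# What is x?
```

lst has length 8. The slice lst[::2] selects indices [0, 2, 4, 6] (0->12, 2->12, 4->17, 6->7), giving [12, 12, 17, 7].

[12, 12, 17, 7]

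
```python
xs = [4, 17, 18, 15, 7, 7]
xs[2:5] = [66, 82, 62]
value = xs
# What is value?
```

xs starts as [4, 17, 18, 15, 7, 7] (length 6). The slice xs[2:5] covers indices [2, 3, 4] with values [18, 15, 7]. Replacing that slice with [66, 82, 62] (same length) produces [4, 17, 66, 82, 62, 7].

[4, 17, 66, 82, 62, 7]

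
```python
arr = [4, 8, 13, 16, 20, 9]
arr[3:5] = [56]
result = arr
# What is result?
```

arr starts as [4, 8, 13, 16, 20, 9] (length 6). The slice arr[3:5] covers indices [3, 4] with values [16, 20]. Replacing that slice with [56] (different length) produces [4, 8, 13, 56, 9].

[4, 8, 13, 56, 9]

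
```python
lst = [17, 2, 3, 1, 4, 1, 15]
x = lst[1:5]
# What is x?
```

lst has length 7. The slice lst[1:5] selects indices [1, 2, 3, 4] (1->2, 2->3, 3->1, 4->4), giving [2, 3, 1, 4].

[2, 3, 1, 4]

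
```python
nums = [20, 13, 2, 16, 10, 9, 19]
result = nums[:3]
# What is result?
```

nums has length 7. The slice nums[:3] selects indices [0, 1, 2] (0->20, 1->13, 2->2), giving [20, 13, 2].

[20, 13, 2]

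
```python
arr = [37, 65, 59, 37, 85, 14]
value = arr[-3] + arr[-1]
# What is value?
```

arr has length 6. Negative index -3 maps to positive index 6 + (-3) = 3. arr[3] = 37.
arr has length 6. Negative index -1 maps to positive index 6 + (-1) = 5. arr[5] = 14.
Sum: 37 + 14 = 51.

51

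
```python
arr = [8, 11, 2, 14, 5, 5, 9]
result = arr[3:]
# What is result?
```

arr has length 7. The slice arr[3:] selects indices [3, 4, 5, 6] (3->14, 4->5, 5->5, 6->9), giving [14, 5, 5, 9].

[14, 5, 5, 9]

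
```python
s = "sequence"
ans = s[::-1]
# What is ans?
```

s has length 8. The slice s[::-1] selects indices [7, 6, 5, 4, 3, 2, 1, 0] (7->'e', 6->'c', 5->'n', 4->'e', 3->'u', 2->'q', 1->'e', 0->'s'), giving 'ecneuqes'.

'ecneuqes'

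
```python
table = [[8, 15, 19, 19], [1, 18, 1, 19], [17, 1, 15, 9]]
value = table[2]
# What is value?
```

table has 3 rows. Row 2 is [17, 1, 15, 9].

[17, 1, 15, 9]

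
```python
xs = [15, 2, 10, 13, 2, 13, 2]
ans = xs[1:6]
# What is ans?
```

xs has length 7. The slice xs[1:6] selects indices [1, 2, 3, 4, 5] (1->2, 2->10, 3->13, 4->2, 5->13), giving [2, 10, 13, 2, 13].

[2, 10, 13, 2, 13]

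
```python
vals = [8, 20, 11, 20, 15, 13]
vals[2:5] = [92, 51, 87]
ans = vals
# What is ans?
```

vals starts as [8, 20, 11, 20, 15, 13] (length 6). The slice vals[2:5] covers indices [2, 3, 4] with values [11, 20, 15]. Replacing that slice with [92, 51, 87] (same length) produces [8, 20, 92, 51, 87, 13].

[8, 20, 92, 51, 87, 13]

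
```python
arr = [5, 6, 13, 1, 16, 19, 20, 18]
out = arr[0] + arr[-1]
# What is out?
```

arr has length 8. arr[0] = 5.
arr has length 8. Negative index -1 maps to positive index 8 + (-1) = 7. arr[7] = 18.
Sum: 5 + 18 = 23.

23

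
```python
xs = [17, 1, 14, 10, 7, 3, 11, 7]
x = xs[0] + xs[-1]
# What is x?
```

xs has length 8. xs[0] = 17.
xs has length 8. Negative index -1 maps to positive index 8 + (-1) = 7. xs[7] = 7.
Sum: 17 + 7 = 24.

24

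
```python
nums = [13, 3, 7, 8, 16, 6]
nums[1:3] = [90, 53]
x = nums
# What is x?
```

nums starts as [13, 3, 7, 8, 16, 6] (length 6). The slice nums[1:3] covers indices [1, 2] with values [3, 7]. Replacing that slice with [90, 53] (same length) produces [13, 90, 53, 8, 16, 6].

[13, 90, 53, 8, 16, 6]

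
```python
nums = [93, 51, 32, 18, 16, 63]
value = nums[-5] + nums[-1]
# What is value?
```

nums has length 6. Negative index -5 maps to positive index 6 + (-5) = 1. nums[1] = 51.
nums has length 6. Negative index -1 maps to positive index 6 + (-1) = 5. nums[5] = 63.
Sum: 51 + 63 = 114.

114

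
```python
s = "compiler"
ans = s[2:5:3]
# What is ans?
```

s has length 8. The slice s[2:5:3] selects indices [2] (2->'m'), giving 'm'.

'm'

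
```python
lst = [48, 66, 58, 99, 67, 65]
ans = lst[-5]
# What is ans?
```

lst has length 6. Negative index -5 maps to positive index 6 + (-5) = 1. lst[1] = 66.

66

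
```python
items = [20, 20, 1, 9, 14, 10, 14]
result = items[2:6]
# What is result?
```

items has length 7. The slice items[2:6] selects indices [2, 3, 4, 5] (2->1, 3->9, 4->14, 5->10), giving [1, 9, 14, 10].

[1, 9, 14, 10]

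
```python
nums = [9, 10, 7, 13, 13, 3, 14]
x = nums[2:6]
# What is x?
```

nums has length 7. The slice nums[2:6] selects indices [2, 3, 4, 5] (2->7, 3->13, 4->13, 5->3), giving [7, 13, 13, 3].

[7, 13, 13, 3]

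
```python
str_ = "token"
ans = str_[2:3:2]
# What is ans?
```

str_ has length 5. The slice str_[2:3:2] selects indices [2] (2->'k'), giving 'k'.

'k'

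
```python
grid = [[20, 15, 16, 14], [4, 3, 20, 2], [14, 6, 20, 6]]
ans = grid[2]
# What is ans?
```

grid has 3 rows. Row 2 is [14, 6, 20, 6].

[14, 6, 20, 6]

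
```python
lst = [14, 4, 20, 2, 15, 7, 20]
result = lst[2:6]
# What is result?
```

lst has length 7. The slice lst[2:6] selects indices [2, 3, 4, 5] (2->20, 3->2, 4->15, 5->7), giving [20, 2, 15, 7].

[20, 2, 15, 7]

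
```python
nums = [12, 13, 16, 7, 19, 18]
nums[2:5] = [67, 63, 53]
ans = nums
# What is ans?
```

nums starts as [12, 13, 16, 7, 19, 18] (length 6). The slice nums[2:5] covers indices [2, 3, 4] with values [16, 7, 19]. Replacing that slice with [67, 63, 53] (same length) produces [12, 13, 67, 63, 53, 18].

[12, 13, 67, 63, 53, 18]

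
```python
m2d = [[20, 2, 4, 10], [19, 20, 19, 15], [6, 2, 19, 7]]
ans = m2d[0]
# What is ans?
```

m2d has 3 rows. Row 0 is [20, 2, 4, 10].

[20, 2, 4, 10]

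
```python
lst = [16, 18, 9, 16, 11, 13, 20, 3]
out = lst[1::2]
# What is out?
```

lst has length 8. The slice lst[1::2] selects indices [1, 3, 5, 7] (1->18, 3->16, 5->13, 7->3), giving [18, 16, 13, 3].

[18, 16, 13, 3]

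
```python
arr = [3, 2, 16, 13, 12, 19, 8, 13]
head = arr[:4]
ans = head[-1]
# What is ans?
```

arr has length 8. The slice arr[:4] selects indices [0, 1, 2, 3] (0->3, 1->2, 2->16, 3->13), giving [3, 2, 16, 13]. So head = [3, 2, 16, 13]. Then head[-1] = 13.

13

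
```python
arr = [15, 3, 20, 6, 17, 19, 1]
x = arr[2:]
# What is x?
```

arr has length 7. The slice arr[2:] selects indices [2, 3, 4, 5, 6] (2->20, 3->6, 4->17, 5->19, 6->1), giving [20, 6, 17, 19, 1].

[20, 6, 17, 19, 1]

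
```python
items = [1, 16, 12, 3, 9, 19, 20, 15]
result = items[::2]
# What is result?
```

items has length 8. The slice items[::2] selects indices [0, 2, 4, 6] (0->1, 2->12, 4->9, 6->20), giving [1, 12, 9, 20].

[1, 12, 9, 20]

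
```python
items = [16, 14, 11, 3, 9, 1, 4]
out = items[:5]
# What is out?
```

items has length 7. The slice items[:5] selects indices [0, 1, 2, 3, 4] (0->16, 1->14, 2->11, 3->3, 4->9), giving [16, 14, 11, 3, 9].

[16, 14, 11, 3, 9]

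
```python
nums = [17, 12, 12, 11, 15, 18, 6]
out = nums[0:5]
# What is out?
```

nums has length 7. The slice nums[0:5] selects indices [0, 1, 2, 3, 4] (0->17, 1->12, 2->12, 3->11, 4->15), giving [17, 12, 12, 11, 15].

[17, 12, 12, 11, 15]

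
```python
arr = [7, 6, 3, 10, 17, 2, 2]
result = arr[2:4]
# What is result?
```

arr has length 7. The slice arr[2:4] selects indices [2, 3] (2->3, 3->10), giving [3, 10].

[3, 10]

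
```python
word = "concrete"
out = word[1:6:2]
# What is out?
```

word has length 8. The slice word[1:6:2] selects indices [1, 3, 5] (1->'o', 3->'c', 5->'e'), giving 'oce'.

'oce'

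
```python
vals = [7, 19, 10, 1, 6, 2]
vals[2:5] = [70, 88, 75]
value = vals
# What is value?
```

vals starts as [7, 19, 10, 1, 6, 2] (length 6). The slice vals[2:5] covers indices [2, 3, 4] with values [10, 1, 6]. Replacing that slice with [70, 88, 75] (same length) produces [7, 19, 70, 88, 75, 2].

[7, 19, 70, 88, 75, 2]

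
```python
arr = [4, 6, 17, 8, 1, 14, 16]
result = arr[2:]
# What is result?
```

arr has length 7. The slice arr[2:] selects indices [2, 3, 4, 5, 6] (2->17, 3->8, 4->1, 5->14, 6->16), giving [17, 8, 1, 14, 16].

[17, 8, 1, 14, 16]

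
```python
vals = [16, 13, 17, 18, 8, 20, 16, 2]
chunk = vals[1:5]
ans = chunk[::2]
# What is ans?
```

vals has length 8. The slice vals[1:5] selects indices [1, 2, 3, 4] (1->13, 2->17, 3->18, 4->8), giving [13, 17, 18, 8]. So chunk = [13, 17, 18, 8]. chunk has length 4. The slice chunk[::2] selects indices [0, 2] (0->13, 2->18), giving [13, 18].

[13, 18]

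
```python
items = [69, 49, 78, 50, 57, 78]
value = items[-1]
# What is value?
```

items has length 6. Negative index -1 maps to positive index 6 + (-1) = 5. items[5] = 78.

78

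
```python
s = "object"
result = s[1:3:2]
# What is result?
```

s has length 6. The slice s[1:3:2] selects indices [1] (1->'b'), giving 'b'.

'b'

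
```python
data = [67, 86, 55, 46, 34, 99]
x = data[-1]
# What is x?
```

data has length 6. Negative index -1 maps to positive index 6 + (-1) = 5. data[5] = 99.

99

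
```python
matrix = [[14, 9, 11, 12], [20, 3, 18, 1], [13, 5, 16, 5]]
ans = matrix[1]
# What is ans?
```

matrix has 3 rows. Row 1 is [20, 3, 18, 1].

[20, 3, 18, 1]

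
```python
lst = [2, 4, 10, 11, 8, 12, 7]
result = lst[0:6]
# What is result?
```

lst has length 7. The slice lst[0:6] selects indices [0, 1, 2, 3, 4, 5] (0->2, 1->4, 2->10, 3->11, 4->8, 5->12), giving [2, 4, 10, 11, 8, 12].

[2, 4, 10, 11, 8, 12]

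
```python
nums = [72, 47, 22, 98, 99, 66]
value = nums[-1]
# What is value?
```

nums has length 6. Negative index -1 maps to positive index 6 + (-1) = 5. nums[5] = 66.

66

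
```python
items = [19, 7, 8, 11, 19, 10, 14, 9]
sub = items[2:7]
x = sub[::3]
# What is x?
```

items has length 8. The slice items[2:7] selects indices [2, 3, 4, 5, 6] (2->8, 3->11, 4->19, 5->10, 6->14), giving [8, 11, 19, 10, 14]. So sub = [8, 11, 19, 10, 14]. sub has length 5. The slice sub[::3] selects indices [0, 3] (0->8, 3->10), giving [8, 10].

[8, 10]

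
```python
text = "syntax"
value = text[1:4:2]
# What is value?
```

text has length 6. The slice text[1:4:2] selects indices [1, 3] (1->'y', 3->'t'), giving 'yt'.

'yt'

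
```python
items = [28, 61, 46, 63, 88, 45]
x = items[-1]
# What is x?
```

items has length 6. Negative index -1 maps to positive index 6 + (-1) = 5. items[5] = 45.

45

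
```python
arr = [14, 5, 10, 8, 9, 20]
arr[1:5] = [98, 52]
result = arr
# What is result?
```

arr starts as [14, 5, 10, 8, 9, 20] (length 6). The slice arr[1:5] covers indices [1, 2, 3, 4] with values [5, 10, 8, 9]. Replacing that slice with [98, 52] (different length) produces [14, 98, 52, 20].

[14, 98, 52, 20]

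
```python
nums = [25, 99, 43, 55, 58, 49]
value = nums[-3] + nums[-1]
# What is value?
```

nums has length 6. Negative index -3 maps to positive index 6 + (-3) = 3. nums[3] = 55.
nums has length 6. Negative index -1 maps to positive index 6 + (-1) = 5. nums[5] = 49.
Sum: 55 + 49 = 104.

104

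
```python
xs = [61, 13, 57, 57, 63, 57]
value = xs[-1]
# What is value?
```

xs has length 6. Negative index -1 maps to positive index 6 + (-1) = 5. xs[5] = 57.

57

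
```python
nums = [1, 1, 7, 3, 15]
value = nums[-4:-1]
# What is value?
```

nums has length 5. The slice nums[-4:-1] selects indices [1, 2, 3] (1->1, 2->7, 3->3), giving [1, 7, 3].

[1, 7, 3]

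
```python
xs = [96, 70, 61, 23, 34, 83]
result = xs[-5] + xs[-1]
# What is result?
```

xs has length 6. Negative index -5 maps to positive index 6 + (-5) = 1. xs[1] = 70.
xs has length 6. Negative index -1 maps to positive index 6 + (-1) = 5. xs[5] = 83.
Sum: 70 + 83 = 153.

153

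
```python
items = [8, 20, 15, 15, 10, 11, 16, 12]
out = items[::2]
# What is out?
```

items has length 8. The slice items[::2] selects indices [0, 2, 4, 6] (0->8, 2->15, 4->10, 6->16), giving [8, 15, 10, 16].

[8, 15, 10, 16]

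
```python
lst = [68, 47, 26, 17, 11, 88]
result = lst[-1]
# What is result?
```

lst has length 6. Negative index -1 maps to positive index 6 + (-1) = 5. lst[5] = 88.

88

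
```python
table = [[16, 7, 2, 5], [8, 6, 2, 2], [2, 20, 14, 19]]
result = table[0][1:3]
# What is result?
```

table[0] = [16, 7, 2, 5]. table[0] has length 4. The slice table[0][1:3] selects indices [1, 2] (1->7, 2->2), giving [7, 2].

[7, 2]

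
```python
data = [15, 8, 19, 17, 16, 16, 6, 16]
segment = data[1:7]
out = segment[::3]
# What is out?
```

data has length 8. The slice data[1:7] selects indices [1, 2, 3, 4, 5, 6] (1->8, 2->19, 3->17, 4->16, 5->16, 6->6), giving [8, 19, 17, 16, 16, 6]. So segment = [8, 19, 17, 16, 16, 6]. segment has length 6. The slice segment[::3] selects indices [0, 3] (0->8, 3->16), giving [8, 16].

[8, 16]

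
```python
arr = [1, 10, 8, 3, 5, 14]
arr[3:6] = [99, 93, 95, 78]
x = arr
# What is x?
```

arr starts as [1, 10, 8, 3, 5, 14] (length 6). The slice arr[3:6] covers indices [3, 4, 5] with values [3, 5, 14]. Replacing that slice with [99, 93, 95, 78] (different length) produces [1, 10, 8, 99, 93, 95, 78].

[1, 10, 8, 99, 93, 95, 78]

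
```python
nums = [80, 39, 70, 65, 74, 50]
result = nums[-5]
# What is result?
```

nums has length 6. Negative index -5 maps to positive index 6 + (-5) = 1. nums[1] = 39.

39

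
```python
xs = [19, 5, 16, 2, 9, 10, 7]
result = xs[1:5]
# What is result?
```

xs has length 7. The slice xs[1:5] selects indices [1, 2, 3, 4] (1->5, 2->16, 3->2, 4->9), giving [5, 16, 2, 9].

[5, 16, 2, 9]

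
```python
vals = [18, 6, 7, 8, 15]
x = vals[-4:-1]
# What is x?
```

vals has length 5. The slice vals[-4:-1] selects indices [1, 2, 3] (1->6, 2->7, 3->8), giving [6, 7, 8].

[6, 7, 8]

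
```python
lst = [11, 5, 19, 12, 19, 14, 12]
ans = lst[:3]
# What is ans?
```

lst has length 7. The slice lst[:3] selects indices [0, 1, 2] (0->11, 1->5, 2->19), giving [11, 5, 19].

[11, 5, 19]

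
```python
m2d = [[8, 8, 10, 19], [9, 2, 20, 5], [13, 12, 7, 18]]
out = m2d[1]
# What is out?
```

m2d has 3 rows. Row 1 is [9, 2, 20, 5].

[9, 2, 20, 5]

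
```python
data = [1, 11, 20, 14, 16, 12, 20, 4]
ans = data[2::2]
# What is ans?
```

data has length 8. The slice data[2::2] selects indices [2, 4, 6] (2->20, 4->16, 6->20), giving [20, 16, 20].

[20, 16, 20]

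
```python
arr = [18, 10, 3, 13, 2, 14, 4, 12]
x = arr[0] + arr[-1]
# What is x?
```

arr has length 8. arr[0] = 18.
arr has length 8. Negative index -1 maps to positive index 8 + (-1) = 7. arr[7] = 12.
Sum: 18 + 12 = 30.

30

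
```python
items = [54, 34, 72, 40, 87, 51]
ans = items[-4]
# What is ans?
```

items has length 6. Negative index -4 maps to positive index 6 + (-4) = 2. items[2] = 72.

72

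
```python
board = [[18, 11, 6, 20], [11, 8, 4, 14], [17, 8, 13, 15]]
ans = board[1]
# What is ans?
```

board has 3 rows. Row 1 is [11, 8, 4, 14].

[11, 8, 4, 14]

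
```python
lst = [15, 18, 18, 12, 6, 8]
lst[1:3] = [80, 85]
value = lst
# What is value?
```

lst starts as [15, 18, 18, 12, 6, 8] (length 6). The slice lst[1:3] covers indices [1, 2] with values [18, 18]. Replacing that slice with [80, 85] (same length) produces [15, 80, 85, 12, 6, 8].

[15, 80, 85, 12, 6, 8]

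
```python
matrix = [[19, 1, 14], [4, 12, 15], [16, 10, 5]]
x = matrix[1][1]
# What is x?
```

matrix[1] = [4, 12, 15]. Taking column 1 of that row yields 12.

12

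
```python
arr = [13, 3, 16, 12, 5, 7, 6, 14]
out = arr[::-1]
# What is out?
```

arr has length 8. The slice arr[::-1] selects indices [7, 6, 5, 4, 3, 2, 1, 0] (7->14, 6->6, 5->7, 4->5, 3->12, 2->16, 1->3, 0->13), giving [14, 6, 7, 5, 12, 16, 3, 13].

[14, 6, 7, 5, 12, 16, 3, 13]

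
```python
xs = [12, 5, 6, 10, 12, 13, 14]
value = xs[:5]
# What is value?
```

xs has length 7. The slice xs[:5] selects indices [0, 1, 2, 3, 4] (0->12, 1->5, 2->6, 3->10, 4->12), giving [12, 5, 6, 10, 12].

[12, 5, 6, 10, 12]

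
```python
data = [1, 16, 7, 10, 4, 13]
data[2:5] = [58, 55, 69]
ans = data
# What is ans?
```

data starts as [1, 16, 7, 10, 4, 13] (length 6). The slice data[2:5] covers indices [2, 3, 4] with values [7, 10, 4]. Replacing that slice with [58, 55, 69] (same length) produces [1, 16, 58, 55, 69, 13].

[1, 16, 58, 55, 69, 13]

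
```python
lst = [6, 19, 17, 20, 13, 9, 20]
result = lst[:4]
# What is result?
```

lst has length 7. The slice lst[:4] selects indices [0, 1, 2, 3] (0->6, 1->19, 2->17, 3->20), giving [6, 19, 17, 20].

[6, 19, 17, 20]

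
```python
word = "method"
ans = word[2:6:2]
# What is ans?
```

word has length 6. The slice word[2:6:2] selects indices [2, 4] (2->'t', 4->'o'), giving 'to'.

'to'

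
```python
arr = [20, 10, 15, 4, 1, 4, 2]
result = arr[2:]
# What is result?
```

arr has length 7. The slice arr[2:] selects indices [2, 3, 4, 5, 6] (2->15, 3->4, 4->1, 5->4, 6->2), giving [15, 4, 1, 4, 2].

[15, 4, 1, 4, 2]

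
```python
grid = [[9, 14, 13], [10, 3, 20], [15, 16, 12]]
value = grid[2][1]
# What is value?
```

grid[2] = [15, 16, 12]. Taking column 1 of that row yields 16.

16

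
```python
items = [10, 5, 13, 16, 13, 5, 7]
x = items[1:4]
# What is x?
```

items has length 7. The slice items[1:4] selects indices [1, 2, 3] (1->5, 2->13, 3->16), giving [5, 13, 16].

[5, 13, 16]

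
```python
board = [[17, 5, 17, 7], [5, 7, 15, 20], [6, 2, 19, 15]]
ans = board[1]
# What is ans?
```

board has 3 rows. Row 1 is [5, 7, 15, 20].

[5, 7, 15, 20]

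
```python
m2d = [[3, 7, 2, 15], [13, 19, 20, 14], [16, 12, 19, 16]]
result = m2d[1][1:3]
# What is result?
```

m2d[1] = [13, 19, 20, 14]. m2d[1] has length 4. The slice m2d[1][1:3] selects indices [1, 2] (1->19, 2->20), giving [19, 20].

[19, 20]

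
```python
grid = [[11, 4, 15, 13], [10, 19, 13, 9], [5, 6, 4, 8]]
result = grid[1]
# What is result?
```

grid has 3 rows. Row 1 is [10, 19, 13, 9].

[10, 19, 13, 9]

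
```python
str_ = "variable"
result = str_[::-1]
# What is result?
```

str_ has length 8. The slice str_[::-1] selects indices [7, 6, 5, 4, 3, 2, 1, 0] (7->'e', 6->'l', 5->'b', 4->'a', 3->'i', 2->'r', 1->'a', 0->'v'), giving 'elbairav'.

'elbairav'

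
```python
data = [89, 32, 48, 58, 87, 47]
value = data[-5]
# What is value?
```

data has length 6. Negative index -5 maps to positive index 6 + (-5) = 1. data[1] = 32.

32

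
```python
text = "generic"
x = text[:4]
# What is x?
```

text has length 7. The slice text[:4] selects indices [0, 1, 2, 3] (0->'g', 1->'e', 2->'n', 3->'e'), giving 'gene'.

'gene'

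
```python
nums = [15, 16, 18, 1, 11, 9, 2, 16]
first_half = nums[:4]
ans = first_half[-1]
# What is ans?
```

nums has length 8. The slice nums[:4] selects indices [0, 1, 2, 3] (0->15, 1->16, 2->18, 3->1), giving [15, 16, 18, 1]. So first_half = [15, 16, 18, 1]. Then first_half[-1] = 1.

1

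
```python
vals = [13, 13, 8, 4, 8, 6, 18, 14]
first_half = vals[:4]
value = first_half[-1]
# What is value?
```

vals has length 8. The slice vals[:4] selects indices [0, 1, 2, 3] (0->13, 1->13, 2->8, 3->4), giving [13, 13, 8, 4]. So first_half = [13, 13, 8, 4]. Then first_half[-1] = 4.

4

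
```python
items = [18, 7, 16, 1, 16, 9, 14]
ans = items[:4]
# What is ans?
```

items has length 7. The slice items[:4] selects indices [0, 1, 2, 3] (0->18, 1->7, 2->16, 3->1), giving [18, 7, 16, 1].

[18, 7, 16, 1]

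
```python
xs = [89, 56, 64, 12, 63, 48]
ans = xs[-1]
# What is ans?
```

xs has length 6. Negative index -1 maps to positive index 6 + (-1) = 5. xs[5] = 48.

48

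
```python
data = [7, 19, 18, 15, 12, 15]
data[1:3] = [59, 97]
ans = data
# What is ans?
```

data starts as [7, 19, 18, 15, 12, 15] (length 6). The slice data[1:3] covers indices [1, 2] with values [19, 18]. Replacing that slice with [59, 97] (same length) produces [7, 59, 97, 15, 12, 15].

[7, 59, 97, 15, 12, 15]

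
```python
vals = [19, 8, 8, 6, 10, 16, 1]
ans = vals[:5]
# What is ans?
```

vals has length 7. The slice vals[:5] selects indices [0, 1, 2, 3, 4] (0->19, 1->8, 2->8, 3->6, 4->10), giving [19, 8, 8, 6, 10].

[19, 8, 8, 6, 10]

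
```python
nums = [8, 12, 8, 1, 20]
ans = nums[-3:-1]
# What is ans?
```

nums has length 5. The slice nums[-3:-1] selects indices [2, 3] (2->8, 3->1), giving [8, 1].

[8, 1]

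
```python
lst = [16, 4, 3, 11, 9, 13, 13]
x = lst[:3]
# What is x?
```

lst has length 7. The slice lst[:3] selects indices [0, 1, 2] (0->16, 1->4, 2->3), giving [16, 4, 3].

[16, 4, 3]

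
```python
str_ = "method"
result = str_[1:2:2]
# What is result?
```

str_ has length 6. The slice str_[1:2:2] selects indices [1] (1->'e'), giving 'e'.

'e'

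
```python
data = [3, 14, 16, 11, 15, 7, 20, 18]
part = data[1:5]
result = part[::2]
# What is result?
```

data has length 8. The slice data[1:5] selects indices [1, 2, 3, 4] (1->14, 2->16, 3->11, 4->15), giving [14, 16, 11, 15]. So part = [14, 16, 11, 15]. part has length 4. The slice part[::2] selects indices [0, 2] (0->14, 2->11), giving [14, 11].

[14, 11]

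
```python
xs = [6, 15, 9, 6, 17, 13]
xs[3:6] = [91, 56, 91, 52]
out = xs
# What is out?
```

xs starts as [6, 15, 9, 6, 17, 13] (length 6). The slice xs[3:6] covers indices [3, 4, 5] with values [6, 17, 13]. Replacing that slice with [91, 56, 91, 52] (different length) produces [6, 15, 9, 91, 56, 91, 52].

[6, 15, 9, 91, 56, 91, 52]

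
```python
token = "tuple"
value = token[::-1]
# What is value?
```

token has length 5. The slice token[::-1] selects indices [4, 3, 2, 1, 0] (4->'e', 3->'l', 2->'p', 1->'u', 0->'t'), giving 'elput'.

'elput'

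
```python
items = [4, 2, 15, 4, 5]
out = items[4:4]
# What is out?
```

items has length 5. The slice items[4:4] resolves to an empty index range, so the result is [].

[]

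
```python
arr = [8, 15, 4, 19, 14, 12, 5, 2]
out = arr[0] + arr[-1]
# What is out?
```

arr has length 8. arr[0] = 8.
arr has length 8. Negative index -1 maps to positive index 8 + (-1) = 7. arr[7] = 2.
Sum: 8 + 2 = 10.

10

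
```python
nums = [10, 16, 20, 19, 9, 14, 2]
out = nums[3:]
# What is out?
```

nums has length 7. The slice nums[3:] selects indices [3, 4, 5, 6] (3->19, 4->9, 5->14, 6->2), giving [19, 9, 14, 2].

[19, 9, 14, 2]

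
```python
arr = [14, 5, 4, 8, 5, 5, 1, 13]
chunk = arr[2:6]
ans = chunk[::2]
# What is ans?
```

arr has length 8. The slice arr[2:6] selects indices [2, 3, 4, 5] (2->4, 3->8, 4->5, 5->5), giving [4, 8, 5, 5]. So chunk = [4, 8, 5, 5]. chunk has length 4. The slice chunk[::2] selects indices [0, 2] (0->4, 2->5), giving [4, 5].

[4, 5]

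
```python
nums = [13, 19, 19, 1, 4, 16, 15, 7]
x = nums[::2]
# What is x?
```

nums has length 8. The slice nums[::2] selects indices [0, 2, 4, 6] (0->13, 2->19, 4->4, 6->15), giving [13, 19, 4, 15].

[13, 19, 4, 15]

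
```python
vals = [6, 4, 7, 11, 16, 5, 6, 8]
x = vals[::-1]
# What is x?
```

vals has length 8. The slice vals[::-1] selects indices [7, 6, 5, 4, 3, 2, 1, 0] (7->8, 6->6, 5->5, 4->16, 3->11, 2->7, 1->4, 0->6), giving [8, 6, 5, 16, 11, 7, 4, 6].

[8, 6, 5, 16, 11, 7, 4, 6]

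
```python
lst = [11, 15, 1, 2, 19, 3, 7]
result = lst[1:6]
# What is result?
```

lst has length 7. The slice lst[1:6] selects indices [1, 2, 3, 4, 5] (1->15, 2->1, 3->2, 4->19, 5->3), giving [15, 1, 2, 19, 3].

[15, 1, 2, 19, 3]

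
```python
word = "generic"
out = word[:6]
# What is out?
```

word has length 7. The slice word[:6] selects indices [0, 1, 2, 3, 4, 5] (0->'g', 1->'e', 2->'n', 3->'e', 4->'r', 5->'i'), giving 'generi'.

'generi'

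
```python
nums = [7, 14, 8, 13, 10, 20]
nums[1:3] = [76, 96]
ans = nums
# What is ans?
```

nums starts as [7, 14, 8, 13, 10, 20] (length 6). The slice nums[1:3] covers indices [1, 2] with values [14, 8]. Replacing that slice with [76, 96] (same length) produces [7, 76, 96, 13, 10, 20].

[7, 76, 96, 13, 10, 20]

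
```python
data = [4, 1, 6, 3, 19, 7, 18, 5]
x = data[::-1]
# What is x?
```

data has length 8. The slice data[::-1] selects indices [7, 6, 5, 4, 3, 2, 1, 0] (7->5, 6->18, 5->7, 4->19, 3->3, 2->6, 1->1, 0->4), giving [5, 18, 7, 19, 3, 6, 1, 4].

[5, 18, 7, 19, 3, 6, 1, 4]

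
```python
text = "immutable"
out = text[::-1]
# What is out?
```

text has length 9. The slice text[::-1] selects indices [8, 7, 6, 5, 4, 3, 2, 1, 0] (8->'e', 7->'l', 6->'b', 5->'a', 4->'t', 3->'u', 2->'m', 1->'m', 0->'i'), giving 'elbatummi'.

'elbatummi'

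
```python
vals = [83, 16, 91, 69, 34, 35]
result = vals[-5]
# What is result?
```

vals has length 6. Negative index -5 maps to positive index 6 + (-5) = 1. vals[1] = 16.

16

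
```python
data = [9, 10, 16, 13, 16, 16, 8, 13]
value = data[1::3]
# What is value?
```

data has length 8. The slice data[1::3] selects indices [1, 4, 7] (1->10, 4->16, 7->13), giving [10, 16, 13].

[10, 16, 13]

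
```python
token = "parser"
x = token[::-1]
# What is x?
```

token has length 6. The slice token[::-1] selects indices [5, 4, 3, 2, 1, 0] (5->'r', 4->'e', 3->'s', 2->'r', 1->'a', 0->'p'), giving 'resrap'.

'resrap'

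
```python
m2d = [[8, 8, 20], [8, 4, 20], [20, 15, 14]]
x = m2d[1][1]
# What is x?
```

m2d[1] = [8, 4, 20]. Taking column 1 of that row yields 4.

4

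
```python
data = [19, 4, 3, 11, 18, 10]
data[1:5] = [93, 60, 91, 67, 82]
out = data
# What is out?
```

data starts as [19, 4, 3, 11, 18, 10] (length 6). The slice data[1:5] covers indices [1, 2, 3, 4] with values [4, 3, 11, 18]. Replacing that slice with [93, 60, 91, 67, 82] (different length) produces [19, 93, 60, 91, 67, 82, 10].

[19, 93, 60, 91, 67, 82, 10]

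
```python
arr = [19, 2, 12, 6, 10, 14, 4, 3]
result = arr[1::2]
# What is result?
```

arr has length 8. The slice arr[1::2] selects indices [1, 3, 5, 7] (1->2, 3->6, 5->14, 7->3), giving [2, 6, 14, 3].

[2, 6, 14, 3]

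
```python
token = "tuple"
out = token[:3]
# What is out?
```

token has length 5. The slice token[:3] selects indices [0, 1, 2] (0->'t', 1->'u', 2->'p'), giving 'tup'.

'tup'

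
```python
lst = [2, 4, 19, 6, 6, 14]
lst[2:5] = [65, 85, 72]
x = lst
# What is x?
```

lst starts as [2, 4, 19, 6, 6, 14] (length 6). The slice lst[2:5] covers indices [2, 3, 4] with values [19, 6, 6]. Replacing that slice with [65, 85, 72] (same length) produces [2, 4, 65, 85, 72, 14].

[2, 4, 65, 85, 72, 14]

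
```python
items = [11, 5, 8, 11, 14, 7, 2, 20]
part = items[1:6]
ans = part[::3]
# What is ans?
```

items has length 8. The slice items[1:6] selects indices [1, 2, 3, 4, 5] (1->5, 2->8, 3->11, 4->14, 5->7), giving [5, 8, 11, 14, 7]. So part = [5, 8, 11, 14, 7]. part has length 5. The slice part[::3] selects indices [0, 3] (0->5, 3->14), giving [5, 14].

[5, 14]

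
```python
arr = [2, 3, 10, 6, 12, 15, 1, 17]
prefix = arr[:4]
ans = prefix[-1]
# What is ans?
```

arr has length 8. The slice arr[:4] selects indices [0, 1, 2, 3] (0->2, 1->3, 2->10, 3->6), giving [2, 3, 10, 6]. So prefix = [2, 3, 10, 6]. Then prefix[-1] = 6.

6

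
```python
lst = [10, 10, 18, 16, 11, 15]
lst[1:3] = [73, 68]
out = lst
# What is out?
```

lst starts as [10, 10, 18, 16, 11, 15] (length 6). The slice lst[1:3] covers indices [1, 2] with values [10, 18]. Replacing that slice with [73, 68] (same length) produces [10, 73, 68, 16, 11, 15].

[10, 73, 68, 16, 11, 15]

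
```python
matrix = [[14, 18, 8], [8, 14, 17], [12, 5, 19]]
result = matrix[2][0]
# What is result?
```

matrix[2] = [12, 5, 19]. Taking column 0 of that row yields 12.

12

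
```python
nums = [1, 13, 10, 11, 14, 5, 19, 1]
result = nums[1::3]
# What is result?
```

nums has length 8. The slice nums[1::3] selects indices [1, 4, 7] (1->13, 4->14, 7->1), giving [13, 14, 1].

[13, 14, 1]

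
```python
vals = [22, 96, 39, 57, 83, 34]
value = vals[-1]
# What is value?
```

vals has length 6. Negative index -1 maps to positive index 6 + (-1) = 5. vals[5] = 34.

34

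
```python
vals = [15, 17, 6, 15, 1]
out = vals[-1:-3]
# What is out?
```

vals has length 5. The slice vals[-1:-3] resolves to an empty index range, so the result is [].

[]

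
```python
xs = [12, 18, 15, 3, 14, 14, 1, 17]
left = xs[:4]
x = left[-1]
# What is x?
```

xs has length 8. The slice xs[:4] selects indices [0, 1, 2, 3] (0->12, 1->18, 2->15, 3->3), giving [12, 18, 15, 3]. So left = [12, 18, 15, 3]. Then left[-1] = 3.

3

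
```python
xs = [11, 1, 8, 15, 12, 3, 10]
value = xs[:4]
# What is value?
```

xs has length 7. The slice xs[:4] selects indices [0, 1, 2, 3] (0->11, 1->1, 2->8, 3->15), giving [11, 1, 8, 15].

[11, 1, 8, 15]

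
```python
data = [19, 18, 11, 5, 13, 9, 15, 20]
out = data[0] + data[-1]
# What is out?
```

data has length 8. data[0] = 19.
data has length 8. Negative index -1 maps to positive index 8 + (-1) = 7. data[7] = 20.
Sum: 19 + 20 = 39.

39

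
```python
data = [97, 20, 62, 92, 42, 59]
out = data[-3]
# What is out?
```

data has length 6. Negative index -3 maps to positive index 6 + (-3) = 3. data[3] = 92.

92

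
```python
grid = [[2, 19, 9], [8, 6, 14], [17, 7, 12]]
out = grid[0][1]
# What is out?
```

grid[0] = [2, 19, 9]. Taking column 1 of that row yields 19.

19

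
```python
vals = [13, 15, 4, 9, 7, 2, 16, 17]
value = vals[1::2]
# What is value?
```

vals has length 8. The slice vals[1::2] selects indices [1, 3, 5, 7] (1->15, 3->9, 5->2, 7->17), giving [15, 9, 2, 17].

[15, 9, 2, 17]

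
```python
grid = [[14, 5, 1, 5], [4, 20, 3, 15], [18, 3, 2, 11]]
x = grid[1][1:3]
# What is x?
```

grid[1] = [4, 20, 3, 15]. grid[1] has length 4. The slice grid[1][1:3] selects indices [1, 2] (1->20, 2->3), giving [20, 3].

[20, 3]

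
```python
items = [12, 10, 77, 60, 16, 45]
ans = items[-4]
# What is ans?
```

items has length 6. Negative index -4 maps to positive index 6 + (-4) = 2. items[2] = 77.

77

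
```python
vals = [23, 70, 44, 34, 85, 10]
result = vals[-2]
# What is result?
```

vals has length 6. Negative index -2 maps to positive index 6 + (-2) = 4. vals[4] = 85.

85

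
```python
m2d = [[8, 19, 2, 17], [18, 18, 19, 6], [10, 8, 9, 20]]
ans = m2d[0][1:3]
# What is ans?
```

m2d[0] = [8, 19, 2, 17]. m2d[0] has length 4. The slice m2d[0][1:3] selects indices [1, 2] (1->19, 2->2), giving [19, 2].

[19, 2]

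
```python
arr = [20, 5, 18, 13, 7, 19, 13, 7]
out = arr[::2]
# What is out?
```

arr has length 8. The slice arr[::2] selects indices [0, 2, 4, 6] (0->20, 2->18, 4->7, 6->13), giving [20, 18, 7, 13].

[20, 18, 7, 13]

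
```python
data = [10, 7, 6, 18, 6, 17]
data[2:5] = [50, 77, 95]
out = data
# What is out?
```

data starts as [10, 7, 6, 18, 6, 17] (length 6). The slice data[2:5] covers indices [2, 3, 4] with values [6, 18, 6]. Replacing that slice with [50, 77, 95] (same length) produces [10, 7, 50, 77, 95, 17].

[10, 7, 50, 77, 95, 17]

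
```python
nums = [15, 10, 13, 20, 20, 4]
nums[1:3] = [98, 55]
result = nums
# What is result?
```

nums starts as [15, 10, 13, 20, 20, 4] (length 6). The slice nums[1:3] covers indices [1, 2] with values [10, 13]. Replacing that slice with [98, 55] (same length) produces [15, 98, 55, 20, 20, 4].

[15, 98, 55, 20, 20, 4]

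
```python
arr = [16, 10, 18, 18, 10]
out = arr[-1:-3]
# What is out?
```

arr has length 5. The slice arr[-1:-3] resolves to an empty index range, so the result is [].

[]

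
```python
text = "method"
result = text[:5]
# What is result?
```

text has length 6. The slice text[:5] selects indices [0, 1, 2, 3, 4] (0->'m', 1->'e', 2->'t', 3->'h', 4->'o'), giving 'metho'.

'metho'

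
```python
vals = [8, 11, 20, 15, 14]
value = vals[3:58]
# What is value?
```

vals has length 5. The slice vals[3:58] selects indices [3, 4] (3->15, 4->14), giving [15, 14].

[15, 14]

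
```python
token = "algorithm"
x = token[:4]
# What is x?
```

token has length 9. The slice token[:4] selects indices [0, 1, 2, 3] (0->'a', 1->'l', 2->'g', 3->'o'), giving 'algo'.

'algo'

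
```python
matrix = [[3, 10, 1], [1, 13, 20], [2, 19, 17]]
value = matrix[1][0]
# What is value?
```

matrix[1] = [1, 13, 20]. Taking column 0 of that row yields 1.

1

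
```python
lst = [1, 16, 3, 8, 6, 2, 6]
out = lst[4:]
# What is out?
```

lst has length 7. The slice lst[4:] selects indices [4, 5, 6] (4->6, 5->2, 6->6), giving [6, 2, 6].

[6, 2, 6]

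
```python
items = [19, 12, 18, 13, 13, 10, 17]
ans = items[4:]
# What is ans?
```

items has length 7. The slice items[4:] selects indices [4, 5, 6] (4->13, 5->10, 6->17), giving [13, 10, 17].

[13, 10, 17]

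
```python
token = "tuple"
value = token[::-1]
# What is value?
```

token has length 5. The slice token[::-1] selects indices [4, 3, 2, 1, 0] (4->'e', 3->'l', 2->'p', 1->'u', 0->'t'), giving 'elput'.

'elput'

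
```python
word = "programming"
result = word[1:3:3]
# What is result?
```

word has length 11. The slice word[1:3:3] selects indices [1] (1->'r'), giving 'r'.

'r'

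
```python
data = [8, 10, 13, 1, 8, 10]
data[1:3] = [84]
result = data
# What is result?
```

data starts as [8, 10, 13, 1, 8, 10] (length 6). The slice data[1:3] covers indices [1, 2] with values [10, 13]. Replacing that slice with [84] (different length) produces [8, 84, 1, 8, 10].

[8, 84, 1, 8, 10]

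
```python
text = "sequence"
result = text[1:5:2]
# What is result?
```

text has length 8. The slice text[1:5:2] selects indices [1, 3] (1->'e', 3->'u'), giving 'eu'.

'eu'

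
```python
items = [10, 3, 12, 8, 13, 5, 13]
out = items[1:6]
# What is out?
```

items has length 7. The slice items[1:6] selects indices [1, 2, 3, 4, 5] (1->3, 2->12, 3->8, 4->13, 5->5), giving [3, 12, 8, 13, 5].

[3, 12, 8, 13, 5]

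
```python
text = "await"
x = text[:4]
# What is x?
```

text has length 5. The slice text[:4] selects indices [0, 1, 2, 3] (0->'a', 1->'w', 2->'a', 3->'i'), giving 'awai'.

'awai'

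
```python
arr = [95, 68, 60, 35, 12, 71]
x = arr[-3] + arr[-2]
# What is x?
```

arr has length 6. Negative index -3 maps to positive index 6 + (-3) = 3. arr[3] = 35.
arr has length 6. Negative index -2 maps to positive index 6 + (-2) = 4. arr[4] = 12.
Sum: 35 + 12 = 47.

47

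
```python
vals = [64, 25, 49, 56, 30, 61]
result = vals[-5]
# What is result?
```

vals has length 6. Negative index -5 maps to positive index 6 + (-5) = 1. vals[1] = 25.

25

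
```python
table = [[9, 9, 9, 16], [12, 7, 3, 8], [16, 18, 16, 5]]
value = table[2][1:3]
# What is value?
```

table[2] = [16, 18, 16, 5]. table[2] has length 4. The slice table[2][1:3] selects indices [1, 2] (1->18, 2->16), giving [18, 16].

[18, 16]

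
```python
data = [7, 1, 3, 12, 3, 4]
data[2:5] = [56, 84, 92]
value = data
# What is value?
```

data starts as [7, 1, 3, 12, 3, 4] (length 6). The slice data[2:5] covers indices [2, 3, 4] with values [3, 12, 3]. Replacing that slice with [56, 84, 92] (same length) produces [7, 1, 56, 84, 92, 4].

[7, 1, 56, 84, 92, 4]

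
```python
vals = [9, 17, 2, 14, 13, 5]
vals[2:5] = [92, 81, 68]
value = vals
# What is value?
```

vals starts as [9, 17, 2, 14, 13, 5] (length 6). The slice vals[2:5] covers indices [2, 3, 4] with values [2, 14, 13]. Replacing that slice with [92, 81, 68] (same length) produces [9, 17, 92, 81, 68, 5].

[9, 17, 92, 81, 68, 5]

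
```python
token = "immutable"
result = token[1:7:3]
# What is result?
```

token has length 9. The slice token[1:7:3] selects indices [1, 4] (1->'m', 4->'t'), giving 'mt'.

'mt'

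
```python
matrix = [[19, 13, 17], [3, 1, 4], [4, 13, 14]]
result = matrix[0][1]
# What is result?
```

matrix[0] = [19, 13, 17]. Taking column 1 of that row yields 13.

13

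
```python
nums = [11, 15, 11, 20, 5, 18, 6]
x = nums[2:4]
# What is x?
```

nums has length 7. The slice nums[2:4] selects indices [2, 3] (2->11, 3->20), giving [11, 20].

[11, 20]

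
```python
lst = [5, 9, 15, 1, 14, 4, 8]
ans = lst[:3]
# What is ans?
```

lst has length 7. The slice lst[:3] selects indices [0, 1, 2] (0->5, 1->9, 2->15), giving [5, 9, 15].

[5, 9, 15]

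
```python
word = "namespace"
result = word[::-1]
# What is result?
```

word has length 9. The slice word[::-1] selects indices [8, 7, 6, 5, 4, 3, 2, 1, 0] (8->'e', 7->'c', 6->'a', 5->'p', 4->'s', 3->'e', 2->'m', 1->'a', 0->'n'), giving 'ecapseman'.

'ecapseman'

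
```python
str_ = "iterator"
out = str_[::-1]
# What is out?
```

str_ has length 8. The slice str_[::-1] selects indices [7, 6, 5, 4, 3, 2, 1, 0] (7->'r', 6->'o', 5->'t', 4->'a', 3->'r', 2->'e', 1->'t', 0->'i'), giving 'rotareti'.

'rotareti'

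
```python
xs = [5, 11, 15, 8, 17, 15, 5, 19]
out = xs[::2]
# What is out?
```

xs has length 8. The slice xs[::2] selects indices [0, 2, 4, 6] (0->5, 2->15, 4->17, 6->5), giving [5, 15, 17, 5].

[5, 15, 17, 5]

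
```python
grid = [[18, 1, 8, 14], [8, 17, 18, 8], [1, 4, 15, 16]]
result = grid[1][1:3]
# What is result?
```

grid[1] = [8, 17, 18, 8]. grid[1] has length 4. The slice grid[1][1:3] selects indices [1, 2] (1->17, 2->18), giving [17, 18].

[17, 18]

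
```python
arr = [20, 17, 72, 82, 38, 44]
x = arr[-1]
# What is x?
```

arr has length 6. Negative index -1 maps to positive index 6 + (-1) = 5. arr[5] = 44.

44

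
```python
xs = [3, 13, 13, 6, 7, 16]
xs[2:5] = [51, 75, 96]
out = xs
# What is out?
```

xs starts as [3, 13, 13, 6, 7, 16] (length 6). The slice xs[2:5] covers indices [2, 3, 4] with values [13, 6, 7]. Replacing that slice with [51, 75, 96] (same length) produces [3, 13, 51, 75, 96, 16].

[3, 13, 51, 75, 96, 16]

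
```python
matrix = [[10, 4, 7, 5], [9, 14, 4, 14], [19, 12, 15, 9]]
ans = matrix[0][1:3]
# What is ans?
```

matrix[0] = [10, 4, 7, 5]. matrix[0] has length 4. The slice matrix[0][1:3] selects indices [1, 2] (1->4, 2->7), giving [4, 7].

[4, 7]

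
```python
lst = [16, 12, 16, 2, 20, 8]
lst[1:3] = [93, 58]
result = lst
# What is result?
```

lst starts as [16, 12, 16, 2, 20, 8] (length 6). The slice lst[1:3] covers indices [1, 2] with values [12, 16]. Replacing that slice with [93, 58] (same length) produces [16, 93, 58, 2, 20, 8].

[16, 93, 58, 2, 20, 8]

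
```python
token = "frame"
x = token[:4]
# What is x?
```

token has length 5. The slice token[:4] selects indices [0, 1, 2, 3] (0->'f', 1->'r', 2->'a', 3->'m'), giving 'fram'.

'fram'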